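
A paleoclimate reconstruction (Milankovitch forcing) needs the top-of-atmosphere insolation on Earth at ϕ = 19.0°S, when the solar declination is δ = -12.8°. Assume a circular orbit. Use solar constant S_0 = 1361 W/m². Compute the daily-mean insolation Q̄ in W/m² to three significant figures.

cos h₀ = −tan(-19.0°) tan(-12.800°) = -0.0782, h₀ = 1.6491 rad.
Bracket: h₀ sin ϕ sin δ + cos ϕ cos δ sin h₀ = 1.6491×-0.32557×-0.22155 + 0.94552×0.97515×0.99694 = 0.118950 + 0.919202 = 1.038152.
Q̄ = (S_0/π) × [bracket] = (1361/π) × 1.038152 = 449.7 W/m².

Q̄ ≈ 450 W/m²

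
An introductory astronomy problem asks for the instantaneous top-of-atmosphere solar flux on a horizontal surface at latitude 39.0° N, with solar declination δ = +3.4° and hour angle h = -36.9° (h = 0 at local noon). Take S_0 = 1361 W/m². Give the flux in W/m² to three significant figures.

cos θ_z = sin ϕ sin δ + cos ϕ cos δ cos h = 0.037323 + 0.620378 = 0.657701.
Flux = S_0 · cos θ_z = 1361 × 0.657701 = 895.1 W/m².

895 W/m²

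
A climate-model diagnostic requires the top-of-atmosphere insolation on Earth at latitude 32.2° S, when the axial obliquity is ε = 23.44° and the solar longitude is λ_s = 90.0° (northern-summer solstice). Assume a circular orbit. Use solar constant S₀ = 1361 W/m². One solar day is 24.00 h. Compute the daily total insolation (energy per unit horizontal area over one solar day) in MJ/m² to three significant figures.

Solar declination: sin δ = sin ε · sin λ_s = sin 23.44° × sin 90.0° = 0.39779, so δ = +23.440°.
cos H₀ = −tan(-32.2°) tan(+23.440°) = 0.2730, H₀ = 1.2943 rad.
Bracket: H₀ sin φ sin δ + cos φ cos δ sin H₀ = 1.2943×-0.53288×0.39779 + 0.84619×0.91748×0.96200 = -0.274358 + 0.746861 = 0.472503.
Q̄ = (S₀/π) × [bracket] = (1361/π) × 0.472503 = 204.70 W/m².
Daily total = Q̄ × 24.00 h × 3600 s/h = 204.70 × 24.00 × 3600 / 10⁶ = 17.69 MJ/m².

17.7 MJ/m²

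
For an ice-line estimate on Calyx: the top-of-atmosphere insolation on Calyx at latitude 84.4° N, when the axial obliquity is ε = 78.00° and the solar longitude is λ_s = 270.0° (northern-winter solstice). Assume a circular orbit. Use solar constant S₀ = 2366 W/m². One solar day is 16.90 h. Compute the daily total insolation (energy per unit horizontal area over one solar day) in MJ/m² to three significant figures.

0.00 MJ/m²

Solar declination: sin δ = sin ε · sin λ_s = sin 78.00° × sin 270.0° = -0.97815, so δ = -78.000°.
cos H₀ = −tan(+84.4°) tan(-78.000°) = 47.9815 ≥ 1 ⇒ polar night, H₀ = 0 and Q̄ = 0.
Daily total = Q̄ × 16.90 h × 3600 s/h = 0.00 MJ/m².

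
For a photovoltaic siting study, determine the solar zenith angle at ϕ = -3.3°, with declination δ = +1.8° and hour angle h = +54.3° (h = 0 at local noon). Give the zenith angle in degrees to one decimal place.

θ_z = 54.5°

cos θ_z = sin ϕ sin δ + cos ϕ cos δ cos h = -0.001808 + 0.582286 = 0.580478.
θ_z = arccos(0.580478) = 54.5°.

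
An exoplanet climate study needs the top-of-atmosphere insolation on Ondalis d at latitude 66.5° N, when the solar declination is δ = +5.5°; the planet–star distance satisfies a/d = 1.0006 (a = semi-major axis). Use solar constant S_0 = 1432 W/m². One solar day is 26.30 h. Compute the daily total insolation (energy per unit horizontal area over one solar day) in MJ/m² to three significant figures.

cos h₀ = −tan(+66.5°) tan(+5.500°) = -0.2214, h₀ = 1.7941 rad.
Bracket: h₀ sin ϕ sin δ + cos ϕ cos δ sin h₀ = 1.7941×0.91706×0.09585 + 0.39875×0.99540×0.97517 = 0.157702 + 0.387060 = 0.544762.
Inverse-square distance factor (a/d)² = 1.0006² = 1.001200.
Q̄ = (S_0/π) × 1.001200 × [bracket] = (1432/π) × 1.001200 × 0.544762 = 248.61 W/m².
Daily total = Q̄ × 26.30 h × 3600 s/h = 248.61 × 26.30 × 3600 / 10⁶ = 23.54 MJ/m².

23.5 MJ/m²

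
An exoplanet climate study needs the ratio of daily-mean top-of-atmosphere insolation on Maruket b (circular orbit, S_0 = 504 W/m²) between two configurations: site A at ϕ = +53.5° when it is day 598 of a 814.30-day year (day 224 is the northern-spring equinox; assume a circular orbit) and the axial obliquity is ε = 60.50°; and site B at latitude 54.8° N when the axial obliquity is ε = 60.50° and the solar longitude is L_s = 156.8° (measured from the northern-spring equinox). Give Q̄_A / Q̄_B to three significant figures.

Q̄_A / Q̄_B ≈ 0.839

— Configuration A (ϕ=+53.5°):
Solar longitude: L_s = 360° × (598 − 224)/814.30 = 165.344°.
sin δ = sin 60.50° × sin 165.344° = 0.22021, so δ = +12.721°.
cos h₀ = −tan(+53.5°) tan(+12.721°) = -0.3051, h₀ = 1.8808 rad.
Bracket: h₀ sin ϕ sin δ + cos ϕ cos δ sin h₀ = 1.8808×0.80386×0.22021 + 0.59482×0.97545×0.95233 = 0.332935 + 0.552558 = 0.885493.
Q̄ = (S_0/π) × [bracket] = (504/π) × 0.885493 = 142.06 W/m².
— Configuration B (ϕ=+54.8°):
Solar declination: sin δ = sin ε · sin L_s = sin 60.50° × sin 156.8° = 0.34287, so δ = +20.052°.
cos h₀ = −tan(+54.8°) tan(+20.052°) = -0.5174, h₀ = 2.1146 rad.
Bracket: h₀ sin ϕ sin δ + cos ϕ cos δ sin h₀ = 2.1146×0.81714×0.34287 + 0.57643×0.93938×0.85574 = 0.592453 + 0.463372 = 1.055825.
Q̄ = (S_0/π) × [bracket] = (504/π) × 1.055825 = 169.38 W/m².
Ratio Q̄_A / Q̄_B = 142.06 / 169.38 = 0.8387.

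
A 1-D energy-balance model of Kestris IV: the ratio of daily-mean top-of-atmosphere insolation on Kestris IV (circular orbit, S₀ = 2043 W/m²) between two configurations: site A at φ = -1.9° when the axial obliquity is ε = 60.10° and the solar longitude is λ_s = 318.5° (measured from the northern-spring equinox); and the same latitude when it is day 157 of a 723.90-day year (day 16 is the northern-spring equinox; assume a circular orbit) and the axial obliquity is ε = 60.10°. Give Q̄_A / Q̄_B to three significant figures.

Q̄_A / Q̄_B ≈ 1.58

— Configuration A (φ=-1.9°):
Solar declination: sin δ = sin ε · sin λ_s = sin 60.10° × sin 318.5° = -0.57442, so δ = -35.059°.
cos H₀ = −tan(-1.9°) tan(-35.059°) = -0.0233, H₀ = 1.5941 rad.
Bracket: H₀ sin φ sin δ + cos φ cos δ sin H₀ = 1.5941×-0.03316×-0.57442 + 0.99945×0.81856×0.99973 = 0.030364 + 0.817889 = 0.848253.
Q̄ = (S₀/π) × [bracket] = (2043/π) × 0.848253 = 551.62 W/m².
— Configuration B (φ=-1.9°):
Solar longitude: λ_s = 360° × (157 − 16)/723.90 = 70.120°.
sin δ = sin 60.10° × sin 70.120° = 0.81524, so δ = +54.611°.
cos H₀ = −tan(-1.9°) tan(+54.611°) = 0.0467, H₀ = 1.5241 rad.
Bracket: H₀ sin φ sin δ + cos φ cos δ sin H₀ = 1.5241×-0.03316×0.81524 + 0.99945×0.57913×0.99891 = -0.041202 + 0.578181 = 0.536979.
Q̄ = (S₀/π) × [bracket] = (2043/π) × 0.536979 = 349.20 W/m².
Ratio Q̄_A / Q̄_B = 551.62 / 349.20 = 1.580.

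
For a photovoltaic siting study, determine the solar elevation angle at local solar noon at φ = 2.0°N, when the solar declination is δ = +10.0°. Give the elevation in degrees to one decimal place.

At local noon the hour angle is zero, so the zenith angle equals |φ − δ| = |+2.0° − (+10.000°)| = 8.000°.
Elevation = 90° − 8.000° = 82.0°.

82.0°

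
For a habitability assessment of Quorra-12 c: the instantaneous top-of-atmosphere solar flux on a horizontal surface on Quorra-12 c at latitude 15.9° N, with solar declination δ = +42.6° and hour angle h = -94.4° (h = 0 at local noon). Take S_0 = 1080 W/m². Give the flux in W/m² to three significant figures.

142 W/m²

cos θ_z = sin ϕ sin δ + cos ϕ cos δ cos h = 0.185436 + -0.054312 = 0.131124.
Flux = S_0 · cos θ_z = 1080 × 0.131124 = 141.6 W/m².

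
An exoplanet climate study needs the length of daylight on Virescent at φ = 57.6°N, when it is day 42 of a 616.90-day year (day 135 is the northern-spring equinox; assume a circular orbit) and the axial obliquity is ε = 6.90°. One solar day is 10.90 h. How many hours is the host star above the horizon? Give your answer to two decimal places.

Solar longitude: λ_s = 360° × (42 − 135)/616.90 = -54.271°, i.e. -54.271° + 360° = 305.729°.
sin δ = sin 6.90° × sin 305.729° = -0.09753, so δ = -5.597°.
cos H₀ = −tan φ · tan δ = −tan(+57.6°) × tan(-5.597°) = 0.1544, so H₀ = 1.4158 rad = 81.12°.
Daylight = 2H₀/(2π) × 10.90 h = (1.4158/π) × 10.90 = 4.91 h.

4.91 h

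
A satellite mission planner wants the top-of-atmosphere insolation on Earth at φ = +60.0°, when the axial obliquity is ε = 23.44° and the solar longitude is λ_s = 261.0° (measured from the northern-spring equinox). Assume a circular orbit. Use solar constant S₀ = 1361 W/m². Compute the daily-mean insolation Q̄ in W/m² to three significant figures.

Solar declination: sin δ = sin ε · sin λ_s = sin 23.44° × sin 261.0° = -0.39289, so δ = -23.135°.
cos H₀ = −tan(+60.0°) tan(-23.135°) = 0.7400, H₀ = 0.7377 rad.
Bracket: H₀ sin φ sin δ + cos φ cos δ sin H₀ = 0.7377×0.86603×-0.39289 + 0.50000×0.91959×0.67259 = -0.251006 + 0.309254 = 0.058248.
Q̄ = (S₀/π) × [bracket] = (1361/π) × 0.058248 = 25.23 W/m².

Q̄ ≈ 25.2 W/m²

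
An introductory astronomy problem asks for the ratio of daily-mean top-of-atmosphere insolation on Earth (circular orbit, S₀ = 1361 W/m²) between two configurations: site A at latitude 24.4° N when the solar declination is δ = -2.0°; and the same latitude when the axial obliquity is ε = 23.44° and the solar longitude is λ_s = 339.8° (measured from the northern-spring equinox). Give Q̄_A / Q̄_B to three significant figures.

Q̄_A / Q̄_B ≈ 1.09

— Configuration A (φ=+24.4°):
cos H₀ = −tan(+24.4°) tan(-2.000°) = 0.0158, H₀ = 1.5550 rad.
Bracket: H₀ sin φ sin δ + cos φ cos δ sin H₀ = 1.5550×0.41310×-0.03490 + 0.91068×0.99939×0.99987 = -0.022419 + 0.910006 = 0.887587.
Q̄ = (S₀/π) × [bracket] = (1361/π) × 0.887587 = 384.52 W/m².
— Configuration B (φ=+24.4°):
Solar declination: sin δ = sin ε · sin λ_s = sin 23.44° × sin 339.8° = -0.13736, so δ = -7.895°.
cos H₀ = −tan(+24.4°) tan(-7.895°) = 0.0629, H₀ = 1.5079 rad.
Bracket: H₀ sin φ sin δ + cos φ cos δ sin H₀ = 1.5079×0.41310×-0.13736 + 0.91068×0.99052×0.99802 = -0.085563 + 0.900261 = 0.814698.
Q̄ = (S₀/π) × [bracket] = (1361/π) × 0.814698 = 352.94 W/m².
Ratio Q̄_A / Q̄_B = 384.52 / 352.94 = 1.089.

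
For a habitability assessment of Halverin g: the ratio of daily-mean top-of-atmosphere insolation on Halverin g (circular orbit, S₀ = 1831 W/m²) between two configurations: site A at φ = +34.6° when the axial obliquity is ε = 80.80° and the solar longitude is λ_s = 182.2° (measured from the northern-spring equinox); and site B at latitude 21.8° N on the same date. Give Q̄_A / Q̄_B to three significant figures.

Q̄_A / Q̄_B ≈ 0.871

— Configuration A (φ=+34.6°):
Solar declination: sin δ = sin ε · sin λ_s = sin 80.80° × sin 182.2° = -0.03789, so δ = -2.172°.
cos H₀ = −tan(+34.6°) tan(-2.172°) = 0.0262, H₀ = 1.5446 rad.
Bracket: H₀ sin φ sin δ + cos φ cos δ sin H₀ = 1.5446×0.56784×-0.03789 + 0.82314×0.99928×0.99966 = -0.033233 + 0.822268 = 0.789035.
Q̄ = (S₀/π) × [bracket] = (1831/π) × 0.789035 = 459.87 W/m².
— Configuration B (φ=+21.8°):
cos H₀ = −tan(+21.8°) tan(-2.172°) = 0.0152, H₀ = 1.5556 rad.
Bracket: H₀ sin φ sin δ + cos φ cos δ sin H₀ = 1.5556×0.37137×-0.03789 + 0.92849×0.99928×0.99988 = -0.021889 + 0.927710 = 0.905821.
Q̄ = (S₀/π) × [bracket] = (1831/π) × 0.905821 = 527.94 W/m².
Ratio Q̄_A / Q̄_B = 459.87 / 527.94 = 0.8711.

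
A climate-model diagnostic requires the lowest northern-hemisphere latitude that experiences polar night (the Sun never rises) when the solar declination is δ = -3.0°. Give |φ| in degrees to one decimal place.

|φ| = 87.0°

Polar night requires cos H₀ = −tan φ tan δ ≥ 1, i.e. tan φ tan δ ≤ −1.
The boundary is |tan φ| · |tan δ| = 1, so |φ| = 90° − |δ| = 90° − 3.0° = 87.0° in the northern hemisphere.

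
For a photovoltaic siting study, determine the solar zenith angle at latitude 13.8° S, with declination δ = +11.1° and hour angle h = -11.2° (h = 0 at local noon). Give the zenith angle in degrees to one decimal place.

cos θ_z = sin φ sin δ + cos φ cos δ cos h = -0.045923 + 0.934818 = 0.888895.
θ_z = arccos(0.888895) = 27.3°.

θ_z = 27.3°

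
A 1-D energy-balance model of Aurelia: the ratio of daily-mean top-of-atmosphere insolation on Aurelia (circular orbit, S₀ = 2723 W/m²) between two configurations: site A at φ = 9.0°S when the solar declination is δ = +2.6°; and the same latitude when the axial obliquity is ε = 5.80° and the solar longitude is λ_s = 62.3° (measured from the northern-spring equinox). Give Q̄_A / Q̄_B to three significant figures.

— Configuration A (φ=-9.0°):
cos H₀ = −tan(-9.0°) tan(+2.600°) = 0.0072, H₀ = 1.5636 rad.
Bracket: H₀ sin φ sin δ + cos φ cos δ sin H₀ = 1.5636×-0.15643×0.04536 + 0.98769×0.99897×0.99997 = -0.011095 + 0.986643 = 0.975548.
Q̄ = (S₀/π) × [bracket] = (2723/π) × 0.975548 = 845.56 W/m².
— Configuration B (φ=-9.0°):
Solar declination: sin δ = sin ε · sin λ_s = sin 5.80° × sin 62.3° = 0.08947, so δ = +5.133°.
cos H₀ = −tan(-9.0°) tan(+5.133°) = 0.0142, H₀ = 1.5566 rad.
Bracket: H₀ sin φ sin δ + cos φ cos δ sin H₀ = 1.5566×-0.15643×0.08947 + 0.98769×0.99599×0.99990 = -0.021786 + 0.983631 = 0.961845.
Q̄ = (S₀/π) × [bracket] = (2723/π) × 0.961845 = 833.69 W/m².
Ratio Q̄_A / Q̄_B = 845.56 / 833.69 = 1.014.

Q̄_A / Q̄_B ≈ 1.01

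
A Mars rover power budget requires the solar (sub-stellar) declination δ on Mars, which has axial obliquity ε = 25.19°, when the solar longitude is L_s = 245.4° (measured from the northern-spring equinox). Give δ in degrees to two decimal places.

sin δ = sin ε · sin L_s = sin 25.19° × sin 245.4° = -0.386990.
δ = arcsin(-0.386990) = -22.77°.

δ = -22.77°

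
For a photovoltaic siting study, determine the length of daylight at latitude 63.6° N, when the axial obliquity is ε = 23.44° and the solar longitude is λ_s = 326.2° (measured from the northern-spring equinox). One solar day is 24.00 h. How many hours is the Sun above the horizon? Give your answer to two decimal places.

8.37 h

Solar declination: sin δ = sin ε · sin λ_s = sin 23.44° × sin 326.2° = -0.22129, so δ = -12.785°.
cos H₀ = −tan φ · tan δ = −tan(+63.6°) × tan(-12.785°) = 0.4571, so H₀ = 1.0960 rad = 62.80°.
Daylight = 2H₀/(2π) × 24.00 h = (1.0960/π) × 24.00 = 8.37 h.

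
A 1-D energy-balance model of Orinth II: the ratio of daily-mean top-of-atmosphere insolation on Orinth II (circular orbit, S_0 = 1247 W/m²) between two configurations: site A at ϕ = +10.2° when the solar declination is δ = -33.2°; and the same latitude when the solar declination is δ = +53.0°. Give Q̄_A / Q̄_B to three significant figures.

— Configuration A (ϕ=+10.2°):
cos h₀ = −tan(+10.2°) tan(-33.200°) = 0.1177, h₀ = 1.4528 rad.
Bracket: h₀ sin ϕ sin δ + cos ϕ cos δ sin h₀ = 1.4528×0.17708×-0.54756 + 0.98420×0.83676×0.99304 = -0.140866 + 0.817807 = 0.676941.
Q̄ = (S_0/π) × [bracket] = (1247/π) × 0.676941 = 268.70 W/m².
— Configuration B (ϕ=+10.2°):
cos h₀ = −tan(+10.2°) tan(+53.000°) = -0.2388, h₀ = 1.8119 rad.
Bracket: h₀ sin ϕ sin δ + cos ϕ cos δ sin h₀ = 1.8119×0.17708×0.79864 + 0.98420×0.60182×0.97108 = 0.256245 + 0.575182 = 0.831427.
Q̄ = (S_0/π) × [bracket] = (1247/π) × 0.831427 = 330.02 W/m².
Ratio Q̄_A / Q̄_B = 268.70 / 330.02 = 0.8142.

Q̄_A / Q̄_B ≈ 0.814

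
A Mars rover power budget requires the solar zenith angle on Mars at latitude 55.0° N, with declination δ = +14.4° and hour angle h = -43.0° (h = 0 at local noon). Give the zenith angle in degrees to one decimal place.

θ_z = 52.4°

cos θ_z = sin φ sin δ + cos φ cos δ cos h = 0.203715 + 0.406308 = 0.610023.
θ_z = arccos(0.610023) = 52.4°.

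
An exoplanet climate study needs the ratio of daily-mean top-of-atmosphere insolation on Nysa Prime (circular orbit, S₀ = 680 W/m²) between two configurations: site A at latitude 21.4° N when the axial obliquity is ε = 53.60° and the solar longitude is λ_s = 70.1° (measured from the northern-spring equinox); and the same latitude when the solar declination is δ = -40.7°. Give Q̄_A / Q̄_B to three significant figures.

Q̄_A / Q̄_B ≈ 2.97

— Configuration A (φ=+21.4°):
Solar declination: sin δ = sin ε · sin λ_s = sin 53.60° × sin 70.1° = 0.75683, so δ = +49.186°.
cos H₀ = −tan(+21.4°) tan(+49.186°) = -0.4538, H₀ = 2.0418 rad.
Bracket: H₀ sin φ sin δ + cos φ cos δ sin H₀ = 2.0418×0.36488×0.75683 + 0.93106×0.65361×0.89111 = 0.563847 + 0.542285 = 1.106132.
Q̄ = (S₀/π) × [bracket] = (680/π) × 1.106132 = 239.42 W/m².
— Configuration B (φ=+21.4°):
cos H₀ = −tan(+21.4°) tan(-40.700°) = 0.3371, H₀ = 1.2270 rad.
Bracket: H₀ sin φ sin δ + cos φ cos δ sin H₀ = 1.2270×0.36488×-0.65210 + 0.93106×0.75813×0.94147 = -0.291950 + 0.664550 = 0.372600.
Q̄ = (S₀/π) × [bracket] = (680/π) × 0.372600 = 80.650 W/m².
Ratio Q̄_A / Q̄_B = 239.42 / 80.650 = 2.969.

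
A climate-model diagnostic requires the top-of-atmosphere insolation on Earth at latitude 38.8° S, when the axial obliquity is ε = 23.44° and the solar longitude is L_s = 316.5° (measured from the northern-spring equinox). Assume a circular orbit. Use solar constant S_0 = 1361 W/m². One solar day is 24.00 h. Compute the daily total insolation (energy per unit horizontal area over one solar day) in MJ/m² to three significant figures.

38.9 MJ/m²

Solar declination: sin δ = sin ε · sin L_s = sin 23.44° × sin 316.5° = -0.27382, so δ = -15.892°.
cos h₀ = −tan(-38.8°) tan(-15.892°) = -0.2289, h₀ = 1.8017 rad.
Bracket: h₀ sin ϕ sin δ + cos ϕ cos δ sin h₀ = 1.8017×-0.62660×-0.27382 + 0.77934×0.96178×0.97345 = 0.309128 + 0.729653 = 1.038781.
Q̄ = (S_0/π) × [bracket] = (1361/π) × 1.038781 = 450.02 W/m².
Daily total = Q̄ × 24.00 h × 3600 s/h = 450.02 × 24.00 × 3600 / 10⁶ = 38.88 MJ/m².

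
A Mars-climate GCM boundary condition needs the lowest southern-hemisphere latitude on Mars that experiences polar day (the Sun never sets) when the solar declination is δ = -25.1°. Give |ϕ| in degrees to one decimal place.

|ϕ| = 64.9°

Polar day requires cos h₀ = −tan ϕ tan δ ≤ −1, i.e. tan ϕ tan δ ≥ 1.
The boundary is |tan ϕ| · |tan δ| = 1, so |ϕ| = 90° − |δ| = 90° − 25.1° = 64.9° in the southern hemisphere.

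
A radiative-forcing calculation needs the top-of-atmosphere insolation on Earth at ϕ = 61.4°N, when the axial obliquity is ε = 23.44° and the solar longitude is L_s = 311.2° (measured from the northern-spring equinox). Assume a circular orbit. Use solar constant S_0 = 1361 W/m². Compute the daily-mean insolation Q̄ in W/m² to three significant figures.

Solar declination: sin δ = sin ε · sin L_s = sin 23.44° × sin 311.2° = -0.29930, so δ = -17.416°.
cos h₀ = −tan(+61.4°) tan(-17.416°) = 0.5753, h₀ = 0.9578 rad.
Bracket: h₀ sin ϕ sin δ + cos ϕ cos δ sin h₀ = 0.9578×0.87798×-0.29930 + 0.47869×0.95416×0.81792 = -0.251690 + 0.373582 = 0.121892.
Q̄ = (S_0/π) × [bracket] = (1361/π) × 0.121892 = 52.81 W/m².

Q̄ ≈ 52.8 W/m²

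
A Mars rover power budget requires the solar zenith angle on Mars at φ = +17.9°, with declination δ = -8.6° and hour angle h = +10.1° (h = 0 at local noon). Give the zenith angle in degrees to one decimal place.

θ_z = 28.3°

cos θ_z = sin φ sin δ + cos φ cos δ cos h = -0.045961 + 0.926314 = 0.880353.
θ_z = arccos(0.880353) = 28.3°.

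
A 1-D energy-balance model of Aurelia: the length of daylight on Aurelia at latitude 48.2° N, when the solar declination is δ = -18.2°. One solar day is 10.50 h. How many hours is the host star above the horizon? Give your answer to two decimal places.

cos h₀ = −tan ϕ · tan δ = −tan(+48.2°) × tan(-18.200°) = 0.3677, so h₀ = 1.1942 rad = 68.42°.
Daylight = 2h₀/(2π) × 10.50 h = (1.1942/π) × 10.50 = 3.99 h.

3.99 h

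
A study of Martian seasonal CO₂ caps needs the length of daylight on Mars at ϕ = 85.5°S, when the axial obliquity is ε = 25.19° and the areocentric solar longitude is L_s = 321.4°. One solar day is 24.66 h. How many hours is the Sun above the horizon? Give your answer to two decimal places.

24.66 h

sin δ = sin 25.19° × sin 321.4° = -0.26554, so δ = -15.399°.
Sunrise equation: cos h₀ = −tan ϕ · tan δ = -3.4996 ≤ −1, so the Sun never sets (polar day) and h₀ = π.
Daylight = 2h₀/(2π) × 24.66 h = (3.1416/π) × 24.66 = 24.66 h.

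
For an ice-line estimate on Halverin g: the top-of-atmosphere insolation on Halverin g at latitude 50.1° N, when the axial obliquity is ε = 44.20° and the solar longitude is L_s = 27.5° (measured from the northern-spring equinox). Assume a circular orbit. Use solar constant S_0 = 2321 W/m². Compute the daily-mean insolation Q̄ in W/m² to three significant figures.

Q̄ ≈ 773 W/m²

Solar declination: sin δ = sin ε · sin L_s = sin 44.20° × sin 27.5° = 0.32192, so δ = +18.779°.
cos h₀ = −tan(+50.1°) tan(+18.779°) = -0.4067, h₀ = 1.9896 rad.
Bracket: h₀ sin ϕ sin δ + cos ϕ cos δ sin h₀ = 1.9896×0.76717×0.32192 + 0.64145×0.94677×0.91358 = 0.491366 + 0.554822 = 1.046188.
Q̄ = (S_0/π) × [bracket] = (2321/π) × 1.046188 = 772.9 W/m².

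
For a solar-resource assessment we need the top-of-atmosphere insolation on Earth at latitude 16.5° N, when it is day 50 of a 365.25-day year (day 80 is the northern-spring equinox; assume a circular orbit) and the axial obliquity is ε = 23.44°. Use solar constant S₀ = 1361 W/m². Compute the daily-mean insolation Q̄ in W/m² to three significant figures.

Solar longitude: λ_s = 360° × (50 − 80)/365.25 = -29.569°, i.e. -29.569° + 360° = 330.431°.
sin δ = sin 23.44° × sin 330.431° = -0.19630, so δ = -11.320°.
cos H₀ = −tan(+16.5°) tan(-11.320°) = 0.0593, H₀ = 1.5115 rad.
Bracket: H₀ sin φ sin δ + cos φ cos δ sin H₀ = 1.5115×0.28402×-0.19630 + 0.95882×0.98054×0.99824 = -0.084271 + 0.938507 = 0.854236.
Q̄ = (S₀/π) × [bracket] = (1361/π) × 0.854236 = 370.1 W/m².

Q̄ ≈ 370 W/m²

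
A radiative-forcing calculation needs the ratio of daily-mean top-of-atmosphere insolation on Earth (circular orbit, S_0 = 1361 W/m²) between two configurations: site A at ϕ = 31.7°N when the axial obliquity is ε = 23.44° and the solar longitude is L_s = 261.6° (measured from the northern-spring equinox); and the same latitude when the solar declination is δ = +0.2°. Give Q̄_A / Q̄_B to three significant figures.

Q̄_A / Q̄_B ≈ 0.568

— Configuration A (ϕ=+31.7°):
Solar declination: sin δ = sin ε · sin L_s = sin 23.44° × sin 261.6° = -0.39352, so δ = -23.174°.
cos h₀ = −tan(+31.7°) tan(-23.174°) = 0.2644, h₀ = 1.3032 rad.
Bracket: h₀ sin ϕ sin δ + cos ϕ cos δ sin h₀ = 1.3032×0.52547×-0.39352 + 0.85081×0.91932×0.96442 = -0.269480 + 0.754337 = 0.484857.
Q̄ = (S_0/π) × [bracket] = (1361/π) × 0.484857 = 210.05 W/m².
— Configuration B (ϕ=+31.7°):
cos h₀ = −tan(+31.7°) tan(+0.200°) = -0.0022, h₀ = 1.5730 rad.
Bracket: h₀ sin ϕ sin δ + cos ϕ cos δ sin h₀ = 1.5730×0.52547×0.00349 + 0.85081×0.99999×1.00000 = 0.002885 + 0.850801 = 0.853686.
Q̄ = (S_0/π) × [bracket] = (1361/π) × 0.853686 = 369.83 W/m².
Ratio Q̄_A / Q̄_B = 210.05 / 369.83 = 0.5680.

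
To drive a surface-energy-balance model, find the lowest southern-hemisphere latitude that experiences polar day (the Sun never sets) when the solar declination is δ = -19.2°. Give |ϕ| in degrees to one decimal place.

|ϕ| = 70.8°

Polar day requires cos h₀ = −tan ϕ tan δ ≤ −1, i.e. tan ϕ tan δ ≥ 1.
The boundary is |tan ϕ| · |tan δ| = 1, so |ϕ| = 90° − |δ| = 90° − 19.2° = 70.8° in the southern hemisphere.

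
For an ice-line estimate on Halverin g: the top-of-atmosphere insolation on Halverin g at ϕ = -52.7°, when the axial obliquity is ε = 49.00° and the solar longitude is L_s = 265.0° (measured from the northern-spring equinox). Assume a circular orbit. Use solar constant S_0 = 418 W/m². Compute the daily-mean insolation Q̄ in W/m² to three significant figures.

Solar declination: sin δ = sin ε · sin L_s = sin 49.00° × sin 265.0° = -0.75184, so δ = -48.750°.
cos h₀ = −tan(-52.7°) tan(-48.750°) = -1.4968 ≤ −1 ⇒ polar day, h₀ = π.
Bracket: h₀ sin ϕ sin δ + cos ϕ cos δ sin h₀ = 3.1416×-0.79547×-0.75184 + 0.60599×0.65935×0.00000 = 1.878885 + 0.000000 = 1.878885.
Q̄ = (S_0/π) × [bracket] = (418/π) × 1.878885 = 250.0 W/m².

Q̄ ≈ 250 W/m²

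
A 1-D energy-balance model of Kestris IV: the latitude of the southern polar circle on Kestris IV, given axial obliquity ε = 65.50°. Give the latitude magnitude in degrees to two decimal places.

The polar circle is the lowest latitude that experiences at least one full rotation of continuous darkness at the northern-summer solstice; it lies at |φ| = 90° − ε = 90° − 65.50° = 24.50°.

24.50°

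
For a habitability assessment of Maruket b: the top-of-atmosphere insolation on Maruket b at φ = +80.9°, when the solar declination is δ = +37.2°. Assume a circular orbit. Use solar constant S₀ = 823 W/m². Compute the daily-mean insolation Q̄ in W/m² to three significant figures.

Q̄ ≈ 491 W/m²

cos H₀ = −tan(+80.9°) tan(+37.200°) = -4.7389 ≤ −1 ⇒ polar day, H₀ = π.
Bracket: H₀ sin φ sin δ + cos φ cos δ sin H₀ = 3.1416×0.98741×0.60460 + 0.15816×0.79653×0.00000 = 1.875498 + 0.000000 = 1.875498.
Q̄ = (S₀/π) × [bracket] = (823/π) × 1.875498 = 491.3 W/m².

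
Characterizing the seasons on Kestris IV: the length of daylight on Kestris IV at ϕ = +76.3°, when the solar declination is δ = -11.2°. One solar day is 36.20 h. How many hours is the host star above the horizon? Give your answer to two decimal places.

cos h₀ = −tan ϕ · tan δ = −tan(+76.3°) × tan(-11.200°) = 0.8123, so h₀ = 0.6228 rad = 35.68°.
Daylight = 2h₀/(2π) × 36.20 h = (0.6228/π) × 36.20 = 7.18 h.

7.18 h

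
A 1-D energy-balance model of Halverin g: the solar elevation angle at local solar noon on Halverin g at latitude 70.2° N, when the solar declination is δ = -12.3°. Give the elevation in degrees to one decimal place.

7.5°

At local noon the hour angle is zero, so the zenith angle equals |ϕ − δ| = |+70.2° − (-12.300°)| = 82.500°.
Elevation = 90° − 82.500° = 7.5°.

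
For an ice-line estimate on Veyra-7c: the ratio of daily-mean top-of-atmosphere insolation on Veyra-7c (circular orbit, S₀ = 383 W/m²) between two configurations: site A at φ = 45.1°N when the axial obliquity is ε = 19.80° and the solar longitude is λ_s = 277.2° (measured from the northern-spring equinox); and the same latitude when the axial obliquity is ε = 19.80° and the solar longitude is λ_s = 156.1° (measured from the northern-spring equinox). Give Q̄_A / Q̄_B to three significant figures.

— Configuration A (φ=+45.1°):
Solar declination: sin δ = sin ε · sin λ_s = sin 19.80° × sin 277.2° = -0.33607, so δ = -19.637°.
cos H₀ = −tan(+45.1°) tan(-19.637°) = 0.3581, H₀ = 1.2046 rad.
Bracket: H₀ sin φ sin δ + cos φ cos δ sin H₀ = 1.2046×0.70834×-0.33607 + 0.70587×0.94184×0.93370 = -0.286757 + 0.620739 = 0.333982.
Q̄ = (S₀/π) × [bracket] = (383/π) × 0.333982 = 40.717 W/m².
— Configuration B (φ=+45.1°):
Solar declination: sin δ = sin ε · sin λ_s = sin 19.80° × sin 156.1° = 0.13724, so δ = +7.888°.
cos H₀ = −tan(+45.1°) tan(+7.888°) = -0.1390, H₀ = 1.7103 rad.
Bracket: H₀ sin φ sin δ + cos φ cos δ sin H₀ = 1.7103×0.70834×0.13724 + 0.70587×0.99054×0.99029 = 0.166263 + 0.692403 = 0.858666.
Q̄ = (S₀/π) × [bracket] = (383/π) × 0.858666 = 104.68 W/m².
Ratio Q̄_A / Q̄_B = 40.717 / 104.68 = 0.3890.

Q̄_A / Q̄_B ≈ 0.389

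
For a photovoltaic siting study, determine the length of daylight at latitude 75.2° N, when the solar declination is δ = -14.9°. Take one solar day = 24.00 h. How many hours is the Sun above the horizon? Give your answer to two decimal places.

0.00 h

cos H₀ = −tan φ · tan δ = 1.0071 ≥ 1, so the Sun never rises (polar night) and H₀ = 0.
Daylight = 2H₀/(2π) × 24.00 h = (0.0000/π) × 24.00 = 0.00 h.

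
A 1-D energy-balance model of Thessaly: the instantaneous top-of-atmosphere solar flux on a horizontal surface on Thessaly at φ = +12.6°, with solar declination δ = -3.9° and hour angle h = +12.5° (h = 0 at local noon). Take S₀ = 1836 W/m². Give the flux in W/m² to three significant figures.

cos θ_z = sin φ sin δ + cos φ cos δ cos h = -0.014837 + 0.950577 = 0.935740.
Flux = S₀ · cos θ_z = 1836 × 0.935740 = 1718 W/m².

1.72e+03 W/m²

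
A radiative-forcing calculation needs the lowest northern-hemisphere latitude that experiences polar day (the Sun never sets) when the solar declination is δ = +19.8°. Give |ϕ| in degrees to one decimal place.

Polar day requires cos h₀ = −tan ϕ tan δ ≤ −1, i.e. tan ϕ tan δ ≥ 1.
The boundary is |tan ϕ| · |tan δ| = 1, so |ϕ| = 90° − |δ| = 90° − 19.8° = 70.2° in the northern hemisphere.

|ϕ| = 70.2°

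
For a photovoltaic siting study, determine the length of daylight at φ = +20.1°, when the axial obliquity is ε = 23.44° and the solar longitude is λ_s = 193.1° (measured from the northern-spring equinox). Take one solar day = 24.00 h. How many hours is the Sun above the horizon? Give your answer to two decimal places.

11.75 h

Solar declination: sin δ = sin ε · sin λ_s = sin 23.44° × sin 193.1° = -0.09016, so δ = -5.173°.
cos H₀ = −tan φ · tan δ = −tan(+20.1°) × tan(-5.173°) = 0.0331, so H₀ = 1.5377 rad = 88.10°.
Daylight = 2H₀/(2π) × 24.00 h = (1.5377/π) × 24.00 = 11.75 h.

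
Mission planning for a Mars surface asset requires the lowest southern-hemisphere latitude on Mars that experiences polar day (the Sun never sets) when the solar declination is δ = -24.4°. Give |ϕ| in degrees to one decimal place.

Polar day requires cos h₀ = −tan ϕ tan δ ≤ −1, i.e. tan ϕ tan δ ≥ 1.
The boundary is |tan ϕ| · |tan δ| = 1, so |ϕ| = 90° − |δ| = 90° − 24.4° = 65.6° in the southern hemisphere.

|ϕ| = 65.6°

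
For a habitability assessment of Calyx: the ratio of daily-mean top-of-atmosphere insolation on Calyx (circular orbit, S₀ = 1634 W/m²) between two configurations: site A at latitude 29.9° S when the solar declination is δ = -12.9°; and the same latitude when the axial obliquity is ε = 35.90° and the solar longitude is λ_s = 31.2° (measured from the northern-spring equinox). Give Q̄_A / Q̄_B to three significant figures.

— Configuration A (φ=-29.9°):
cos H₀ = −tan(-29.9°) tan(-12.900°) = -0.1317, H₀ = 1.7029 rad.
Bracket: H₀ sin φ sin δ + cos φ cos δ sin H₀ = 1.7029×-0.49849×-0.22325 + 0.86690×0.97476×0.99129 = 0.189512 + 0.837659 = 1.027171.
Q̄ = (S₀/π) × [bracket] = (1634/π) × 1.027171 = 534.25 W/m².
— Configuration B (φ=-29.9°):
Solar declination: sin δ = sin ε · sin λ_s = sin 35.90° × sin 31.2° = 0.30376, so δ = +17.683°.
cos H₀ = −tan(-29.9°) tan(+17.683°) = 0.1833, H₀ = 1.3864 rad.
Bracket: H₀ sin φ sin δ + cos φ cos δ sin H₀ = 1.3864×-0.49849×0.30376 + 0.86690×0.95275×0.98305 = -0.209931 + 0.811939 = 0.602008.
Q̄ = (S₀/π) × [bracket] = (1634/π) × 0.602008 = 313.12 W/m².
Ratio Q̄_A / Q̄_B = 534.25 / 313.12 = 1.706.

Q̄_A / Q̄_B ≈ 1.71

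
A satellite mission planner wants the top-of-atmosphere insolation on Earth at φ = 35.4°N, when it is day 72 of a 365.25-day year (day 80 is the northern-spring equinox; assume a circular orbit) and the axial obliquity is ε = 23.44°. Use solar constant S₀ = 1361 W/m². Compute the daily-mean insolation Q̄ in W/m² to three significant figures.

Solar longitude: λ_s = 360° × (72 − 80)/365.25 = -7.885°, i.e. -7.885° + 360° = 352.115°.
sin δ = sin 23.44° × sin 352.115° = -0.05457, so δ = -3.128°.
cos H₀ = −tan(+35.4°) tan(-3.128°) = 0.0388, H₀ = 1.5319 rad.
Bracket: H₀ sin φ sin δ + cos φ cos δ sin H₀ = 1.5319×0.57928×-0.05457 + 0.81513×0.99851×0.99925 = -0.048425 + 0.813305 = 0.764880.
Q̄ = (S₀/π) × [bracket] = (1361/π) × 0.764880 = 331.4 W/m².

Q̄ ≈ 331 W/m²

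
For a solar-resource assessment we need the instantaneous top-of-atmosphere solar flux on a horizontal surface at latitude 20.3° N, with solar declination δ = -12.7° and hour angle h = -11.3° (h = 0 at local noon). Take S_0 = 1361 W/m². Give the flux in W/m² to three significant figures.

1.12e+03 W/m²

cos θ_z = sin ϕ sin δ + cos ϕ cos δ cos h = -0.076272 + 0.897207 = 0.820935.
Flux = S_0 · cos θ_z = 1361 × 0.820935 = 1117 W/m².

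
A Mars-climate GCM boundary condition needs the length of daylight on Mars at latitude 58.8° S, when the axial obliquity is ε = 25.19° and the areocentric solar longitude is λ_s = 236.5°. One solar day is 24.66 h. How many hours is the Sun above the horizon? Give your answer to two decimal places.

sin δ = sin 25.19° × sin 236.5° = -0.35492, so δ = -20.789°.
cos H₀ = −tan φ · tan δ = −tan(-58.8°) × tan(-20.789°) = -0.6269, so H₀ = 2.2483 rad = 128.82°.
Daylight = 2H₀/(2π) × 24.66 h = (2.2483/π) × 24.66 = 17.65 h.

17.65 h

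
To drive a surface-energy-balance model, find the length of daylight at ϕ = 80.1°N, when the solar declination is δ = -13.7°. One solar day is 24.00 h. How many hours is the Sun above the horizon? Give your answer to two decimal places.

cos h₀ = −tan ϕ · tan δ = 1.3968 ≥ 1, so the Sun never rises (polar night) and h₀ = 0.
Daylight = 2h₀/(2π) × 24.00 h = (0.0000/π) × 24.00 = 0.00 h.

0.00 h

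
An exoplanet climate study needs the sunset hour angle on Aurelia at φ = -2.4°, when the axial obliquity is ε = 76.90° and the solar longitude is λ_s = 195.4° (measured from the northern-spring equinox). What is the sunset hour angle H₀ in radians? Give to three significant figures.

H₀ = 1.58 rad

Solar declination: sin δ = sin ε · sin λ_s = sin 76.90° × sin 195.4° = -0.25865, so δ = -14.990°.
cos H₀ = −tan φ · tan δ = −tan(-2.4°) × tan(-14.990°) = -0.0112, so H₀ = 1.5820 rad = 90.64°.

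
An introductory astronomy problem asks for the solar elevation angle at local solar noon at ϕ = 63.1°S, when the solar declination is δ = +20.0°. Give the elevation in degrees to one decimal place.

At local noon the hour angle is zero, so the zenith angle equals |ϕ − δ| = |-63.1° − (+20.000°)| = 83.100°.
Elevation = 90° − 83.100° = 6.9°.

6.9°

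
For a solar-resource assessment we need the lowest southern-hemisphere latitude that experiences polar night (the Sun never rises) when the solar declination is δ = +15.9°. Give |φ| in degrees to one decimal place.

|φ| = 74.1°

Polar night requires cos H₀ = −tan φ tan δ ≥ 1, i.e. tan φ tan δ ≤ −1.
The boundary is |tan φ| · |tan δ| = 1, so |φ| = 90° − |δ| = 90° − 15.9° = 74.1° in the southern hemisphere.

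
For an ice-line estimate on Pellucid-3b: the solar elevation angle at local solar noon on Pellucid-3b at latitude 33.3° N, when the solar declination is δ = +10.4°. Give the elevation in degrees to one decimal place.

At local noon the hour angle is zero, so the zenith angle equals |φ − δ| = |+33.3° − (+10.400°)| = 22.900°.
Elevation = 90° − 22.900° = 67.1°.

67.1°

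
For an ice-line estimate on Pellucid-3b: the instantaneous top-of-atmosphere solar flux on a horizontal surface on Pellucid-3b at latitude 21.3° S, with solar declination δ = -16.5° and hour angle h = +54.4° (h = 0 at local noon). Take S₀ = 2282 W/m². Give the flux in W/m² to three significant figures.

1.42e+03 W/m²

cos θ_z = sin φ sin δ + cos φ cos δ cos h = 0.103169 + 0.520024 = 0.623193.
Flux = S₀ · cos θ_z = 2282 × 0.623193 = 1422 W/m².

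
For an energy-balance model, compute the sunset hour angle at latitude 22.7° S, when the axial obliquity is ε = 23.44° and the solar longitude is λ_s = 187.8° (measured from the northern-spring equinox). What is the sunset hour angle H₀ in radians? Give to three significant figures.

Solar declination: sin δ = sin ε · sin λ_s = sin 23.44° × sin 187.8° = -0.05399, so δ = -3.095°.
cos H₀ = −tan φ · tan δ = −tan(-22.7°) × tan(-3.095°) = -0.0226, so H₀ = 1.5934 rad = 91.30°.

H₀ = 1.59 rad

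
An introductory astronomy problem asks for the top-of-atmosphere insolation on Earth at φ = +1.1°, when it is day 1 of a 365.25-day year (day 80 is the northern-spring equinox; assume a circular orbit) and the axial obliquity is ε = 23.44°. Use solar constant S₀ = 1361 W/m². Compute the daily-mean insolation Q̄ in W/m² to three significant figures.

Q̄ ≈ 394 W/m²

Solar longitude: λ_s = 360° × (1 − 80)/365.25 = -77.864°, i.e. -77.864° + 360° = 282.136°.
sin δ = sin 23.44° × sin 282.136° = -0.38890, so δ = -22.886°.
cos H₀ = −tan(+1.1°) tan(-22.886°) = 0.0081, H₀ = 1.5627 rad.
Bracket: H₀ sin φ sin δ + cos φ cos δ sin H₀ = 1.5627×0.01920×-0.38890 + 0.99982×0.92128×0.99997 = -0.011668 + 0.921087 = 0.909419.
Q̄ = (S₀/π) × [bracket] = (1361/π) × 0.909419 = 394.0 W/m².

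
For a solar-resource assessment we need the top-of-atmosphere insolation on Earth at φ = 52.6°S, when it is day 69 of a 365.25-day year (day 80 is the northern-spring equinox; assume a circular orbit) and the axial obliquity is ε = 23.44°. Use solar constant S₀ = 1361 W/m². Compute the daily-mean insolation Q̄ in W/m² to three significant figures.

Solar longitude: λ_s = 360° × (69 − 80)/365.25 = -10.842°, i.e. -10.842° + 360° = 349.158°.
sin δ = sin 23.44° × sin 349.158° = -0.07482, so δ = -4.291°.
cos H₀ = −tan(-52.6°) tan(-4.291°) = -0.0981, H₀ = 1.6691 rad.
Bracket: H₀ sin φ sin δ + cos φ cos δ sin H₀ = 1.6691×-0.79441×-0.07482 + 0.60738×0.99720×0.99517 = 0.099208 + 0.602754 = 0.701962.
Q̄ = (S₀/π) × [bracket] = (1361/π) × 0.701962 = 304.1 W/m².

Q̄ ≈ 304 W/m²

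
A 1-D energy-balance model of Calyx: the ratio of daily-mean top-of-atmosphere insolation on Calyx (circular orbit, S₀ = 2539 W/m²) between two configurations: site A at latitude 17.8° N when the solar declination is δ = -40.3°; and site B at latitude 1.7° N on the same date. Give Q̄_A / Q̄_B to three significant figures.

— Configuration A (φ=+17.8°):
cos H₀ = −tan(+17.8°) tan(-40.300°) = 0.2723, H₀ = 1.2950 rad.
Bracket: H₀ sin φ sin δ + cos φ cos δ sin H₀ = 1.2950×0.30570×-0.64679 + 0.95213×0.76267×0.96222 = -0.256052 + 0.698727 = 0.442675.
Q̄ = (S₀/π) × [bracket] = (2539/π) × 0.442675 = 357.76 W/m².
— Configuration B (φ=+1.7°):
cos H₀ = −tan(+1.7°) tan(-40.300°) = 0.0252, H₀ = 1.5456 rad.
Bracket: H₀ sin φ sin δ + cos φ cos δ sin H₀ = 1.5456×0.02967×-0.64679 + 0.99956×0.76267×0.99968 = -0.029660 + 0.762090 = 0.732430.
Q̄ = (S₀/π) × [bracket] = (2539/π) × 0.732430 = 591.94 W/m².
Ratio Q̄_A / Q̄_B = 357.76 / 591.94 = 0.6044.

Q̄_A / Q̄_B ≈ 0.604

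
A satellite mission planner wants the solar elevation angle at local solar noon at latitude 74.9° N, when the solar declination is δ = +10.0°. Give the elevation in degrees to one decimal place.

25.1°

At local noon the hour angle is zero, so the zenith angle equals |φ − δ| = |+74.9° − (+10.000°)| = 64.900°.
Elevation = 90° − 64.900° = 25.1°.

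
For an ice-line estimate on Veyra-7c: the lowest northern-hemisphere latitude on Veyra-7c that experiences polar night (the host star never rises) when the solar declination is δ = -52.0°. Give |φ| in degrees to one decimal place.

Polar night requires cos H₀ = −tan φ tan δ ≥ 1, i.e. tan φ tan δ ≤ −1.
The boundary is |tan φ| · |tan δ| = 1, so |φ| = 90° − |δ| = 90° − 52.0° = 38.0° in the northern hemisphere.

|φ| = 38.0°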